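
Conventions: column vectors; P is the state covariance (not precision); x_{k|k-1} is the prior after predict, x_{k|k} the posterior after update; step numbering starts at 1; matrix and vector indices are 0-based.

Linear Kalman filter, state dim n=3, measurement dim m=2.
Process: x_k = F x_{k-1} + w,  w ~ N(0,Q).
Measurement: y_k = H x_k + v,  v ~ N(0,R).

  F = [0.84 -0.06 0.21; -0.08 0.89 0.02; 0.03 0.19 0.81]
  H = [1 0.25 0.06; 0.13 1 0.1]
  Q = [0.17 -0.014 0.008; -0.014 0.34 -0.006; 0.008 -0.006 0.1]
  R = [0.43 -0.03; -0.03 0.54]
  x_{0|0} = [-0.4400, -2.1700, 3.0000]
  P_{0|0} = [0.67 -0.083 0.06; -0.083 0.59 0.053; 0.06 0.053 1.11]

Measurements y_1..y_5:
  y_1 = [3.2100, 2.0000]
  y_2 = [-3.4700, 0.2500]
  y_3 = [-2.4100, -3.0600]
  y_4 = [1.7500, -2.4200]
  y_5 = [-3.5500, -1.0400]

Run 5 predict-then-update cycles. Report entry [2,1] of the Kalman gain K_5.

K[2,1] = 0.0648

step 1: x^-=[0.3906, -1.8361, 2.0045]  P^-=[0.7220 -0.1385 0.2346; -0.1385 0.8256 0.1437; 0.2346 0.1437 0.8685]  S=[1.1700 0.1700; 0.1700 1.3853]  K=[0.6127 -0.0905; -0.0212 0.5959; 0.2529 0.1574]  nu=[3.1582, 3.5849]  x^+=[2.0014, 0.2334, 3.3676]  P^+=[0.2903 -0.1110 0.0605; -0.1110 0.3374 -0.0050; 0.0605 -0.0050 0.7458]
step 2: x^-=[2.3743, 0.1150, 2.8321]  P^-=[0.4416 -0.1329 0.1624; -0.1329 0.6248 0.0536; 0.1624 0.0536 0.6019]  S=[0.8675 0.0721; 0.0721 1.1587]  K=[0.4888 -0.0815; -0.0134 0.5298; 0.2358 0.1018]  nu=[-6.0430, -0.4568]  x^+=[-0.5422, -0.0460, 1.3604]  P^+=[0.2324 -0.0959 0.0698; -0.0959 0.3005 -0.0150; 0.0698 -0.0150 0.5381]
step 3: x^-=[-0.1670, 0.0297, 1.0769]  P^-=[0.3935 -0.1183 0.1349; -0.1183 0.5926 0.0365; 0.1349 0.0365 0.4618]  S=[0.8203 0.0675; 0.0675 1.1239]  K=[0.4597 -0.0754; -0.0036 0.5170; 0.2030 0.0770]  nu=[-2.3151, -3.1757]  x^+=[-0.9918, -1.6040, 0.3625]  P^+=[0.2184 -0.0893 0.0635; -0.0893 0.2924 -0.0147; 0.0635 -0.0147 0.4192]
step 4: x^-=[-0.6607, -1.3410, -0.0409]  P^-=[0.3754 -0.1124 0.1111; -0.1124 0.5851 0.0339; 0.1111 0.0339 0.3833]  S=[0.8015 0.0662; 0.0662 1.1158]  K=[0.4477 -0.0736; 0.0023 0.5142; 0.1724 0.0675]  nu=[2.7484, -0.9890]  x^+=[0.6426, -1.8432, 0.3661]  P^+=[0.2131 -0.0862 0.0537; -0.0862 0.2899 -0.0110; 0.0537 -0.0110 0.3529]
step 5: x^-=[0.7273, -1.6845, -0.0344]  P^-=[0.3649 -0.1093 0.0934; -0.1093 0.5829 0.0358; 0.0934 0.0358 0.3404]  S=[0.7902 0.0655; 0.0655 1.1136]  K=[0.4403 -0.0730; 0.0063 0.5135; 0.1501 0.0648]  nu=[-3.8541, 0.5534]  x^+=[-1.0102, -1.4246, -0.5769]  P^+=[0.2099 -0.0845 0.0453; -0.0845 0.2888 -0.0071; 0.0453 -0.0071 0.3167]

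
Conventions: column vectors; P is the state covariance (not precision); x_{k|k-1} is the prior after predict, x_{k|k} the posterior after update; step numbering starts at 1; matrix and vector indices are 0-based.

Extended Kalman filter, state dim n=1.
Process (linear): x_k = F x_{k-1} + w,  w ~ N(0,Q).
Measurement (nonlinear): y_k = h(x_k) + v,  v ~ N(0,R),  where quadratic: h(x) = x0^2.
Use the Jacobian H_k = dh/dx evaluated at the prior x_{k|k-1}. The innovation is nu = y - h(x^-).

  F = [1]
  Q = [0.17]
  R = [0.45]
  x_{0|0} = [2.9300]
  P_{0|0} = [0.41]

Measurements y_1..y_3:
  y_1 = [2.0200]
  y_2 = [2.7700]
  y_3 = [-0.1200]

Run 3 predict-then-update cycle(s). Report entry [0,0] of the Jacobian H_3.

H_jac[0,0] = 3.3946

step 1: x^-=[2.9300]  P^-=[0.5800]  H_jac=[5.8600]  S=[20.3670]  K=[0.1669]  nu=[-6.5649]  x^+=[1.8345]  P^+=[0.0128]
step 2: x^-=[1.8345]  P^-=[0.1828]  H_jac=[3.6689]  S=[2.9109]  K=[0.2304]  nu=[-0.5953]  x^+=[1.6973]  P^+=[0.0283]
step 3: x^-=[1.6973]  P^-=[0.1983]  H_jac=[3.3946]  S=[2.7346]  K=[0.2461]  nu=[-3.0008]  x^+=[0.9588]  P^+=[0.0326]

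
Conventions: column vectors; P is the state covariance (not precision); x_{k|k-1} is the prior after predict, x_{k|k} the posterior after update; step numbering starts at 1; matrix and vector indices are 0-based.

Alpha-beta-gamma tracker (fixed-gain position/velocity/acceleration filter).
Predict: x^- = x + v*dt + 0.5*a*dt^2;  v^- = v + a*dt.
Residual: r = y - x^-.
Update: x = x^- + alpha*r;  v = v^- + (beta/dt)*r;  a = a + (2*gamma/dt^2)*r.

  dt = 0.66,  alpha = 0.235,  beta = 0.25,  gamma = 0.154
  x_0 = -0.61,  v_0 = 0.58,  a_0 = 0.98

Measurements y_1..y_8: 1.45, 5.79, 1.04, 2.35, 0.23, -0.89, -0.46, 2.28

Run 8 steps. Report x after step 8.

step 1: x_pred=-0.0138  r=1.4638  x^+=0.3302  v^+=1.7813  a^+=2.0150
step 2: x_pred=1.9447  r=3.8453  x^+=2.8484  v^+=4.5677  a^+=4.7339
step 3: x_pred=6.8941  r=-5.8541  x^+=5.5184  v^+=5.4746  a^+=0.5946
step 4: x_pred=9.2611  r=-6.9111  x^+=7.6370  v^+=3.2492  a^+=-4.2920
step 5: x_pred=8.8467  r=-8.6167  x^+=6.8217  v^+=-2.8474  a^+=-10.3846
step 6: x_pred=2.6807  r=-3.5707  x^+=1.8416  v^+=-11.0538  a^+=-12.9093
step 7: x_pred=-8.2656  r=7.8056  x^+=-6.4313  v^+=-16.6173  a^+=-7.3902
step 8: x_pred=-19.0083  r=21.2883  x^+=-14.0055  v^+=-13.4311  a^+=7.6621

x_post = -14.0055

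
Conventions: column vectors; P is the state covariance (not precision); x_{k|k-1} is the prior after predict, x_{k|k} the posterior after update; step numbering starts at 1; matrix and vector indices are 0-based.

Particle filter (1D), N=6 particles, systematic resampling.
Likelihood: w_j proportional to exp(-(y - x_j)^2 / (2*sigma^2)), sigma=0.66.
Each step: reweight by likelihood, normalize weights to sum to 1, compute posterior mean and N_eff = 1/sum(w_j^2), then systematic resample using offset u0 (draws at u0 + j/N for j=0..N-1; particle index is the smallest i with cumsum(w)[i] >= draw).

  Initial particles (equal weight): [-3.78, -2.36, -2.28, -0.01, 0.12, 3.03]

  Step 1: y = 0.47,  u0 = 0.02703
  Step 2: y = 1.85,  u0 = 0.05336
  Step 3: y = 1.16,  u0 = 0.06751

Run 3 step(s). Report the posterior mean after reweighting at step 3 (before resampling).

step 1: w=[0.0000, 0.0001, 0.0001, 0.4688, 0.5307, 0.0003]  mean=0.0596  Neff=1.9944  idx=[3, 3, 3, 4, 4, 4]
step 2: w=[0.1231, 0.1231, 0.1231, 0.2103, 0.2103, 0.2103]  mean=0.0720  Neff=5.6156  idx=[0, 1, 3, 3, 4, 5]
step 3: w=[0.1322, 0.1322, 0.1839, 0.1839, 0.1839, 0.1839]  mean=0.0856  Neff=5.8746  idx=[0, 1, 2, 3, 4, 5]

post_mean = 0.0856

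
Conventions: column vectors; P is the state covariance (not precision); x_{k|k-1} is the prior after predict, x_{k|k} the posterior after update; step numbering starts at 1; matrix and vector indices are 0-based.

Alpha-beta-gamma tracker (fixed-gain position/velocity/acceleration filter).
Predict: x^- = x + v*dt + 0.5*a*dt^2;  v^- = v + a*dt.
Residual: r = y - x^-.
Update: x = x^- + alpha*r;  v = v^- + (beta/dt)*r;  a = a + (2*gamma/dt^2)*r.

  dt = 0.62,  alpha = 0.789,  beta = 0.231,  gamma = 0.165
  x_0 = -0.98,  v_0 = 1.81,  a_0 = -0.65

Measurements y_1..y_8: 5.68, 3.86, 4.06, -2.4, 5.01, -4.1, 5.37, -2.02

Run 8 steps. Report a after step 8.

a_post = 4.5694

step 1: x_pred=0.0173  r=5.6627  x^+=4.4852  v^+=3.5168  a^+=4.2113
step 2: x_pred=7.4750  r=-3.6150  x^+=4.6228  v^+=4.7810  a^+=1.1079
step 3: x_pred=7.7999  r=-3.7399  x^+=4.8491  v^+=4.0745  a^+=-2.1027
step 4: x_pred=6.9711  r=-9.3711  x^+=-0.4227  v^+=-0.7207  a^+=-10.1477
step 5: x_pred=-2.8199  r=7.8299  x^+=3.3579  v^+=-4.0950  a^+=-3.4258
step 6: x_pred=0.1605  r=-4.2605  x^+=-3.2010  v^+=-7.8064  a^+=-7.0834
step 7: x_pred=-9.4024  r=14.7724  x^+=2.2530  v^+=-6.6942  a^+=5.5984
step 8: x_pred=-0.8214  r=-1.1986  x^+=-1.7671  v^+=-3.6698  a^+=4.5694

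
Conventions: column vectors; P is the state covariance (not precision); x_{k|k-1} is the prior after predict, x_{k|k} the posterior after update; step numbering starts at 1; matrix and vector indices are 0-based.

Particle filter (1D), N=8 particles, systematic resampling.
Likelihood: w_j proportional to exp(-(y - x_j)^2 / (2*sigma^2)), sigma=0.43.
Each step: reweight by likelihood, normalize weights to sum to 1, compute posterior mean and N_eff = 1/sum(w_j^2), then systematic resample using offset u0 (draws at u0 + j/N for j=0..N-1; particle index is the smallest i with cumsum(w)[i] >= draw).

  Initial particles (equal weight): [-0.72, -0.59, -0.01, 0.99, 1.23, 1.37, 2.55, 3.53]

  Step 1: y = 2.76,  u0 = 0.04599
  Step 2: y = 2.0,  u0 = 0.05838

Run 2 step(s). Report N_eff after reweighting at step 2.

step 1: w=[0.0000, 0.0000, 0.0000, 0.0002, 0.0016, 0.0049, 0.8097, 0.1836]  mean=2.7217  Neff=1.4507  idx=[6, 6, 6, 6, 6, 6, 6, 7]
step 2: w=[0.1428, 0.1428, 0.1428, 0.1428, 0.1428, 0.1428, 0.1428, 0.0006]  mean=2.5506  Neff=7.0081  idx=[0, 1, 2, 3, 3, 4, 5, 6]

N_eff = 7.0081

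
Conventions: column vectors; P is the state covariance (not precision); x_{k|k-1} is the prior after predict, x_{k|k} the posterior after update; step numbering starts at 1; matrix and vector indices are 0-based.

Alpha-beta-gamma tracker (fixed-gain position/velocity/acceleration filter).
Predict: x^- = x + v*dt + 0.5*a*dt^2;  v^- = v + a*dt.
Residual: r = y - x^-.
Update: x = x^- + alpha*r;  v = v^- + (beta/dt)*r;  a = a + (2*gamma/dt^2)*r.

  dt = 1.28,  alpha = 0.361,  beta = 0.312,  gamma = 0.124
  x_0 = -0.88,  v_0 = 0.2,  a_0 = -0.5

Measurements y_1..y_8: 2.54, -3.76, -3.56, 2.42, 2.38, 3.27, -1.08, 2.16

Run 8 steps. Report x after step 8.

step 1: x_pred=-1.0336  r=3.5736  x^+=0.2565  v^+=0.4311  a^+=0.0409
step 2: x_pred=0.8418  r=-4.6018  x^+=-0.8195  v^+=-0.6382  a^+=-0.6556
step 3: x_pred=-2.1735  r=-1.3865  x^+=-2.6740  v^+=-1.8154  a^+=-0.8655
step 4: x_pred=-5.7067  r=8.1267  x^+=-2.7730  v^+=-0.9423  a^+=0.3646
step 5: x_pred=-3.6805  r=6.0605  x^+=-1.4927  v^+=1.0016  a^+=1.2820
step 6: x_pred=0.8396  r=2.4304  x^+=1.7170  v^+=3.2350  a^+=1.6499
step 7: x_pred=7.2093  r=-8.2893  x^+=4.2169  v^+=3.3263  a^+=0.3951
step 8: x_pred=8.7982  r=-6.6382  x^+=6.4018  v^+=2.2140  a^+=-0.6097

x_post = 6.4018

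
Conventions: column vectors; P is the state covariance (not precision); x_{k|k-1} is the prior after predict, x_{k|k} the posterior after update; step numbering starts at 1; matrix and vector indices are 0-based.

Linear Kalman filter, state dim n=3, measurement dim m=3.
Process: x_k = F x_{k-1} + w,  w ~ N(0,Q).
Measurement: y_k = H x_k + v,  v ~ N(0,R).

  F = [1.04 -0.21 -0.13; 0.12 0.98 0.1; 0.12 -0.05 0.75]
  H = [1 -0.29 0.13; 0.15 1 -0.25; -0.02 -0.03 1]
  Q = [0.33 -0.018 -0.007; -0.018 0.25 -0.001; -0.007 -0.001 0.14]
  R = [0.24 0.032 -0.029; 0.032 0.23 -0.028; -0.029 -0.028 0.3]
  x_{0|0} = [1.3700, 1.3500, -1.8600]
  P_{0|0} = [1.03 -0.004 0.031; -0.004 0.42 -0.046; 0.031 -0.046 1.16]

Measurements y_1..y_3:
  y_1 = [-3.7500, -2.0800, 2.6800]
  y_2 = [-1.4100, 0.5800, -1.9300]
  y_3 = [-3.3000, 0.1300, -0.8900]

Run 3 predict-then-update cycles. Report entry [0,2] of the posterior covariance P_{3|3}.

step 1: x^-=[1.3831, 1.3014, -1.2981]  P^-=[1.4730 0.0146 0.0438; 0.0146 0.6706 0.0494; 0.0438 0.0494 0.8175]  S=[1.7824 0.0458 0.0825; 0.0458 0.9612 -0.2007; 0.0825 -0.2007 1.1140]  K=[0.8230 0.1916 -0.0139; -0.1237 0.7277 0.1663; 0.0426 -0.0045 0.7278]  nu=[-4.5869, -3.9134, 4.0448]  x^+=[-3.1977, -0.3064, 1.4676]  P^+=[0.2168 0.0312 -0.0281; 0.0312 0.1637 0.0386; -0.0281 0.0386 0.2178]
step 2: x^-=[-3.4521, -0.5372, 0.7323]  P^-=[0.5714 -0.0046 -0.0292; -0.0046 0.4268 0.0393; -0.0292 0.0393 0.2577]  S=[0.8438 -0.0042 -0.0438; -0.0042 0.6669 -0.0718; -0.0438 -0.0718 0.5571]  K=[0.6749 0.1365 -0.0021; -0.1368 0.6361 0.1189; 0.0157 0.0057 0.4635]  nu=[1.7911, 1.8181, -2.7474]  x^+=[-1.9894, 0.0476, -0.5027]  P^+=[0.1753 0.0218 -0.0199; 0.0218 0.1420 0.0265; -0.0199 0.0265 0.1388]
step 3: x^-=[-2.0137, -0.2423, -0.6181]  P^-=[0.5255 -0.0112 -0.0180; -0.0112 0.4001 0.0247; -0.0180 0.0247 0.2151]  S=[0.8027 -0.0137 -0.0330; -0.0137 0.6410 -0.0730; -0.0330 -0.0730 0.5149]  K=[0.6582 0.1273 0.0055; -0.1396 0.6208 0.1042; 0.0206 -0.0015 0.4182]  nu=[-1.2763, 0.5198, -0.3194]  x^+=[-2.7892, 0.2252, -0.7788]  P^+=[0.1700 0.0204 -0.0170; 0.0204 0.1379 0.0225; -0.0170 0.0225 0.1252]

P_post[0,2] = -0.0170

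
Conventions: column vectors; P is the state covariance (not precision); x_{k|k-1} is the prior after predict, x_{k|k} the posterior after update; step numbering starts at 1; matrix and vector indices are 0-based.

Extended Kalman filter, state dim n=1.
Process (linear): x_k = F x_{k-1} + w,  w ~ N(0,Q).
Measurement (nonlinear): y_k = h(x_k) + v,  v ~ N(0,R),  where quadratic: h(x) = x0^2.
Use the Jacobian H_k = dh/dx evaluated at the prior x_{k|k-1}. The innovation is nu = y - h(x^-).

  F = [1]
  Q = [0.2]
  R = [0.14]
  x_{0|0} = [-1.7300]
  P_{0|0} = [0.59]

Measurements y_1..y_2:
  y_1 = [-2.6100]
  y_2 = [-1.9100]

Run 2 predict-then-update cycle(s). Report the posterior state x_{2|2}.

x_post = [0.5712]

step 1: x^-=[-1.7300]  P^-=[0.7900]  H_jac=[-3.4600]  S=[9.5976]  K=[-0.2848]  nu=[-5.6029]  x^+=[-0.1343]  P^+=[0.0115]
step 2: x^-=[-0.1343]  P^-=[0.2115]  H_jac=[-0.2686]  S=[0.1553]  K=[-0.3659]  nu=[-1.9280]  x^+=[0.5712]  P^+=[0.1907]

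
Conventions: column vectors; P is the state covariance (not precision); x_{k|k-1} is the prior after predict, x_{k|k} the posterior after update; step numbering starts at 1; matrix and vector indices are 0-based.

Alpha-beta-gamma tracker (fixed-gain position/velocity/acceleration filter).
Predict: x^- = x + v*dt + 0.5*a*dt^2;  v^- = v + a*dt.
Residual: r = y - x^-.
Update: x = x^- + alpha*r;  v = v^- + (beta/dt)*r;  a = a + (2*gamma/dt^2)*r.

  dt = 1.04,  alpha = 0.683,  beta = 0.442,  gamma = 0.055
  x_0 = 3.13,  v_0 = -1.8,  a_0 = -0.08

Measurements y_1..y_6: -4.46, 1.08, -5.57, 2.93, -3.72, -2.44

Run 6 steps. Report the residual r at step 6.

resid = -1.2306

step 1: x_pred=1.2147  r=-5.6747  x^+=-2.6611  v^+=-4.2950  a^+=-0.6571
step 2: x_pred=-7.4832  r=8.5632  x^+=-1.6345  v^+=-1.3390  a^+=0.2138
step 3: x_pred=-2.9115  r=-2.6585  x^+=-4.7273  v^+=-2.2465  a^+=-0.0566
step 4: x_pred=-7.0943  r=10.0243  x^+=-0.2477  v^+=1.9549  a^+=0.9629
step 5: x_pred=2.3061  r=-6.0261  x^+=-1.8097  v^+=0.3952  a^+=0.3500
step 6: x_pred=-1.2094  r=-1.2306  x^+=-2.0499  v^+=0.2362  a^+=0.2249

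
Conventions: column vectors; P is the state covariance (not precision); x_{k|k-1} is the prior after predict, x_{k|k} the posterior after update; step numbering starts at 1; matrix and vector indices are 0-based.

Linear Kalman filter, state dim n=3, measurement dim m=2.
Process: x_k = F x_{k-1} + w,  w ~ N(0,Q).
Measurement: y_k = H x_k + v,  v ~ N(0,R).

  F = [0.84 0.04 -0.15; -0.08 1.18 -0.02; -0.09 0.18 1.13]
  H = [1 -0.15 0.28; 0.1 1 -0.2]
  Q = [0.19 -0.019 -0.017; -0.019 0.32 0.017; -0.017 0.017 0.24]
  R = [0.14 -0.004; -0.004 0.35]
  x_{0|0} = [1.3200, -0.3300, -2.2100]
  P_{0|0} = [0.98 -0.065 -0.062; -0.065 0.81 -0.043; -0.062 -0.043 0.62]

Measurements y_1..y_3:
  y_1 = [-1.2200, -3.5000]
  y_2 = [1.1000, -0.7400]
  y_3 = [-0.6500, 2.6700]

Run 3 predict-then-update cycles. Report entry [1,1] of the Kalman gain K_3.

K[1,1] = 0.6236

step 1: x^-=[1.4271, -0.4508, -2.6755]  P^-=[0.9085 -0.1010 -0.2604; -0.1010 1.4685 0.1382; -0.2604 0.1382 1.0631]  S=[1.0378 -0.2048; -0.2048 1.8050]  K=[0.8433 0.1189; -0.1185 0.7792; 0.0050 -0.0551]  nu=[-1.9656, -3.7270]  x^+=[-0.6735, -3.1219, -2.4802]  P^+=[0.1861 -0.0328 -0.2624; -0.0328 0.3202 0.2184; -0.2624 0.2184 1.0575]
step 2: x^-=[-0.3186, -3.5804, -3.3040]  P^-=[0.4069 -0.0833 -0.4615; -0.0833 0.7625 0.3801; -0.4615 0.3801 1.7455]  S=[0.4355 -0.0602; -0.0602 1.0361]  K=[0.6784 0.0874; -0.1199 0.6475; -0.0710 -0.0187]  nu=[1.8067, 2.2114]  x^+=[1.1003, -2.3650, -3.4735]  P^+=[0.2057 -0.0807 -0.4400; -0.0807 0.3124 0.3863; -0.4400 0.3863 1.7431]
step 3: x^-=[1.3507, -2.8092, -4.4498]  P^-=[0.4757 -0.1591 -0.7542; -0.1591 0.7527 0.6079; -0.7542 0.6079 2.7268]  S=[0.4207 -0.0606; -0.0606 0.9717]  K=[0.6975 0.0839; -0.1522 0.6236; -0.1983 -0.0256]  nu=[-1.1761, 4.4542]  x^+=[0.9041, 0.1474, -4.3306]  P^+=[0.2712 -0.1397 -0.6960; -0.1397 0.3535 0.6035; -0.6960 0.6035 2.7102]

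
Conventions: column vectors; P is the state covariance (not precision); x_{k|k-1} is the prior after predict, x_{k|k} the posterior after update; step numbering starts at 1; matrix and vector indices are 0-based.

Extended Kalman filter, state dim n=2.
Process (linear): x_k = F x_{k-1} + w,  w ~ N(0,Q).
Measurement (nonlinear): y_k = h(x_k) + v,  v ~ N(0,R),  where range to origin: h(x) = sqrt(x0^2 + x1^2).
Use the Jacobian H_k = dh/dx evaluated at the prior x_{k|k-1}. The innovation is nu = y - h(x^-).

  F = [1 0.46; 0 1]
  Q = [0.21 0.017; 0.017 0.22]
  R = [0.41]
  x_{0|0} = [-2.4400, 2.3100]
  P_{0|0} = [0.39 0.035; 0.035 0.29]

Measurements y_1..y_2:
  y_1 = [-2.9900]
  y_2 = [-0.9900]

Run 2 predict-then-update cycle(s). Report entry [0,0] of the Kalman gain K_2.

step 1: x^-=[-1.3774, 2.3100]  P^-=[0.6936 0.1854; 0.1854 0.5100]  H_jac=[-0.5121 0.8589]  S=[0.8050]  K=[-0.2434; 0.4262]  nu=[-5.6795]  x^+=[0.0051, -0.1105]  P^+=[0.6459 0.2689; 0.2689 0.3638]
step 2: x^-=[-0.0457, -0.1105]  P^-=[1.1802 0.4533; 0.4533 0.5838]  H_jac=[-0.3823 -0.9240]  S=[1.4012]  K=[-0.6209; -0.5086]  nu=[-1.1095]  x^+=[0.6432, 0.4539]  P^+=[0.6400 0.0107; 0.0107 0.2213]

K[0,0] = -0.6209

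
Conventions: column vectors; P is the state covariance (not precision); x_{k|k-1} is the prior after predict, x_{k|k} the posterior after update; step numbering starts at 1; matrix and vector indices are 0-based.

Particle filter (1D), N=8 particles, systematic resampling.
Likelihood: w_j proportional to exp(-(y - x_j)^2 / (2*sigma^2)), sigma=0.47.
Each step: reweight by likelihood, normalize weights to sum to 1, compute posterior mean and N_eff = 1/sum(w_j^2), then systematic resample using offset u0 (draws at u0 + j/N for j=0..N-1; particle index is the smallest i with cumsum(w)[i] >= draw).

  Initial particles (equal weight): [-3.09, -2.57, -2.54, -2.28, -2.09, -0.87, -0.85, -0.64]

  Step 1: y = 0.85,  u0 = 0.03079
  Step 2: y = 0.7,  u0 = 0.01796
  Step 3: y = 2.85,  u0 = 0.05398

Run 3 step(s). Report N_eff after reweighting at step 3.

step 1: w=[0.0000, 0.0000, 0.0000, 0.0000, 0.0000, 0.1336, 0.1560, 0.7104]  mean=-0.7035  Neff=1.8285  idx=[5, 6, 6, 7, 7, 7, 7, 7]
step 2: w=[0.0384, 0.0442, 0.0442, 0.1746, 0.1746, 0.1746, 0.1746, 0.1746]  mean=-0.6674  Neff=6.3342  idx=[0, 3, 3, 4, 5, 5, 6, 7]
step 3: w=[0.0033, 0.1424, 0.1424, 0.1424, 0.1424, 0.1424, 0.1424, 0.1424]  mean=-0.6408  Neff=7.0464  idx=[1, 2, 3, 3, 4, 5, 6, 7]

N_eff = 7.0464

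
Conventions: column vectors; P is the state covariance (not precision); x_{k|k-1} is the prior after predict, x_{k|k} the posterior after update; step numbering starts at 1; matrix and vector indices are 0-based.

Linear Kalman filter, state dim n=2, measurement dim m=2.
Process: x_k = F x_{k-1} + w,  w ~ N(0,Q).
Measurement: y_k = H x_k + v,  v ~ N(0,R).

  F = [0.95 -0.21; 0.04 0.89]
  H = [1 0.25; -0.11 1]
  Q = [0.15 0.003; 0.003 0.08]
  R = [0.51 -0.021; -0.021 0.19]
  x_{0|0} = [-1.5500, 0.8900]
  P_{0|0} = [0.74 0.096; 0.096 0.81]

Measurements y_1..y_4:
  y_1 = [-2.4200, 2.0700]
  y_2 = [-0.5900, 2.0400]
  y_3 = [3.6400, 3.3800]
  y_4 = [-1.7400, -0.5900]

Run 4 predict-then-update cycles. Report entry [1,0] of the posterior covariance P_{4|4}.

P_post[1,0] = -0.0051

step 1: x^-=[-1.6594, 0.7301]  P^-=[0.8153 -0.0399; -0.0399 0.7296]  S=[1.3509 0.0329; 0.0329 0.9383]  K=[0.6000 -0.1592; 0.0865 0.7793]  nu=[-0.9431, 1.1574]  x^+=[-2.4095, 1.5504]  P^+=[0.3115 -0.0086; -0.0086 0.1453]
step 2: x^-=[-2.6146, 1.2835]  P^-=[0.4409 -0.0195; -0.0195 0.1950]  S=[0.9534 -0.0397; -0.0397 0.3946]  K=[0.4521 -0.1268; 0.0517 0.5048]  nu=[1.7037, 0.4689]  x^+=[-1.9038, 1.6083]  P^+=[0.2352 -0.0077; -0.0077 0.0940]
step 3: x^-=[-2.1463, 1.3552]  P^-=[0.3695 -0.0121; -0.0121 0.1543]  S=[0.8831 -0.0348; -0.0348 0.3514]  K=[0.4107 -0.1094; 0.0476 0.4475]  nu=[5.4475, 1.7887]  x^+=[-0.1049, 2.4151]  P^+=[0.2132 -0.0059; -0.0059 0.0834]
step 4: x^-=[-0.6068, 2.1453]  P^-=[0.3485 -0.0095; -0.0095 0.1460]  S=[0.8629 -0.0320; -0.0320 0.3423]  K=[0.3973 -0.1024; 0.0474 0.4339]  nu=[-1.6695, -2.8020]  x^+=[-0.9831, 0.8502]  P^+=[0.2061 -0.0051; -0.0051 0.0809]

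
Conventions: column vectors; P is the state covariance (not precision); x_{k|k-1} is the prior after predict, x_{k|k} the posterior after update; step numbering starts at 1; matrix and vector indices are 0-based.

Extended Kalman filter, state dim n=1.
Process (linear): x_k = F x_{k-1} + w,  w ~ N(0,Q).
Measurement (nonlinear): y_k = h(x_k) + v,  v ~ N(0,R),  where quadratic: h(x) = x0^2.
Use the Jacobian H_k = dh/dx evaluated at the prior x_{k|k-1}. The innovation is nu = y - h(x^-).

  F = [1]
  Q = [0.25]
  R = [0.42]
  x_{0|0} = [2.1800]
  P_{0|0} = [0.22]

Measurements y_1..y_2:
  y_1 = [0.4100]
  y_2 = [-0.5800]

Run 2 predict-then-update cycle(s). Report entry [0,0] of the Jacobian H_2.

H_jac[0,0] = 2.4575

step 1: x^-=[2.1800]  P^-=[0.4700]  H_jac=[4.3600]  S=[9.3545]  K=[0.2191]  nu=[-4.3424]  x^+=[1.2288]  P^+=[0.0211]
step 2: x^-=[1.2288]  P^-=[0.2711]  H_jac=[2.4575]  S=[2.0573]  K=[0.3238]  nu=[-2.0898]  x^+=[0.5520]  P^+=[0.0553]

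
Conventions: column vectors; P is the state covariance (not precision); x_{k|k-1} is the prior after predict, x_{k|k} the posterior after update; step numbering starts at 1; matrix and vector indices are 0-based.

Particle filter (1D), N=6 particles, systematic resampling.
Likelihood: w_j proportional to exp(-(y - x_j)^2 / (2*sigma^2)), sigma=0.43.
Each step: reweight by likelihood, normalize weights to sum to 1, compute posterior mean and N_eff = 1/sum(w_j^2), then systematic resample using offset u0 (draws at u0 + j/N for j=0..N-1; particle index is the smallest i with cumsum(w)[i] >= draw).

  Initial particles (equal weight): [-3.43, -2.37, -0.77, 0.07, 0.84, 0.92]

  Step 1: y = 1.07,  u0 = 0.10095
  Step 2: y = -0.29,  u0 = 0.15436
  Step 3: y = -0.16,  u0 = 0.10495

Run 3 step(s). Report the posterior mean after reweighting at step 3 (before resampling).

step 1: w=[0.0000, 0.0000, 0.0001, 0.0357, 0.4623, 0.5019]  mean=0.8526  Neff=2.1416  idx=[4, 4, 4, 5, 5, 5]
step 2: w=[0.2080, 0.2080, 0.2080, 0.1254, 0.1254, 0.1254]  mean=0.8701  Neff=5.6528  idx=[0, 1, 2, 3, 4, 5]
step 3: w=[0.2035, 0.2035, 0.2035, 0.1298, 0.1298, 0.1298]  mean=0.8711  Neff=5.7200  idx=[0, 1, 2, 2, 4, 5]

post_mean = 0.8711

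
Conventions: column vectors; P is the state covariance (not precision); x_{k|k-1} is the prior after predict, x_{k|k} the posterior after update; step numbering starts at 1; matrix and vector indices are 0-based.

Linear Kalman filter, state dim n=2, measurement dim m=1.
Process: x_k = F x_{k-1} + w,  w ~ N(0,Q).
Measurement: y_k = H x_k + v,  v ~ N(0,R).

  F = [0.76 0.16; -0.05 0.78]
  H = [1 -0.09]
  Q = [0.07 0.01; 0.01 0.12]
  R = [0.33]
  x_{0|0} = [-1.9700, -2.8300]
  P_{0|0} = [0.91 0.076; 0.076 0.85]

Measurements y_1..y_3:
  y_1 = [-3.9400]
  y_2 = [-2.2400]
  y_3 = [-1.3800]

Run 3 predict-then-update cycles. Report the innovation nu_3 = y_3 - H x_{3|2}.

innov = [0.8277]

step 1: x^-=[-1.9500, -2.1089]  P^-=[0.6359 0.1259; 0.1259 0.6335]  S=[0.9483]  K=[0.6586; 0.0727]  nu=[-2.1798]  x^+=[-3.3855, -2.2673]  P^+=[0.2246 0.0805; 0.0805 0.6285]
step 2: x^-=[-2.9358, -1.5993]  P^-=[0.2354 0.1270; 0.1270 0.4966]  S=[0.5466]  K=[0.4098; 0.1506]  nu=[0.5518]  x^+=[-2.7096, -1.5161]  P^+=[0.1436 0.0933; 0.0933 0.4842]
step 3: x^-=[-2.3019, -1.0471]  P^-=[0.1880 0.1195; 0.1195 0.4077]  S=[0.4998]  K=[0.3547; 0.1657]  nu=[0.8277]  x^+=[-2.0084, -0.9099]  P^+=[0.1252 0.0901; 0.0901 0.3940]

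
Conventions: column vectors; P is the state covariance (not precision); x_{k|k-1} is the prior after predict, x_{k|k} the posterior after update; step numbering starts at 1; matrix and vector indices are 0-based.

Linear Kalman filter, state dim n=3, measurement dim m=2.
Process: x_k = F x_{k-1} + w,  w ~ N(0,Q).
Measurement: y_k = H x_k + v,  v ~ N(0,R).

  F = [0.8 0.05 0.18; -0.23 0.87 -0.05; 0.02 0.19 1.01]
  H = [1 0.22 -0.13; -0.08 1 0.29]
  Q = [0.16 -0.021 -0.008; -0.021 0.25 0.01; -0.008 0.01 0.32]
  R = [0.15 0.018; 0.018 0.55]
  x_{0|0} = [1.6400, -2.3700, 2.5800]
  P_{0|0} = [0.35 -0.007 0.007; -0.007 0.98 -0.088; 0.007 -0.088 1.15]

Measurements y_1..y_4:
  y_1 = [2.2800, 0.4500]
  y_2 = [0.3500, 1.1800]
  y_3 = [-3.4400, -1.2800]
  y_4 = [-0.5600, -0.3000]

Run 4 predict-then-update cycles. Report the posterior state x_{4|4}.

x_post = [-0.6227, -0.5784, 0.6957]

step 1: x^-=[1.6579, -2.5681, 2.1883]  P^-=[0.4236 -0.0720 0.2131; -0.0720 1.0238 0.0344; 0.2131 0.0344 1.4951]  S=[0.5593 0.1440; 0.1440 1.7238]  K=[0.7011 -0.0841; 0.1131 0.5936; -0.0207 0.2633]  nu=[1.4716, 2.5161]  x^+=[2.4779, -0.9081, 2.8204]  P^+=[0.1534 -0.0888 0.2326; -0.0888 0.3899 -0.2363; 0.2326 -0.2363 1.3769]
step 2: x^-=[2.4446, -1.5010, 2.7256]  P^-=[0.3594 -0.1608 0.4037; -0.1608 0.6181 -0.2531; 0.4037 -0.2531 1.6568]  S=[0.4061 0.0428; 0.0428 1.1700]  K=[0.6779 -0.0868; -0.0305 0.4777; 0.3102 0.1554]  nu=[-1.4100, 2.0861]  x^+=[1.3078, -0.4614, 2.6124]  P^+=[0.1690 -0.1179 0.3307; -0.1179 0.3520 -0.3422; 0.3307 -0.3422 1.5853]
step 3: x^-=[1.4934, -0.8329, 2.5770]  P^-=[0.4001 -0.2114 0.5076; -0.2114 0.6139 -0.3842; 0.5076 -0.3842 1.8311]  S=[0.4077 0.0222; 0.0222 1.1079]  K=[0.7109 -0.1011; -0.0905 0.4706; 0.4492 0.0869]  nu=[-4.4151, -1.0750]  x^+=[-1.5365, -0.9393, 0.5004]  P^+=[0.1859 -0.1401 0.3868; -0.1401 0.3671 -0.4174; 0.3868 -0.4174 1.7387]
step 4: x^-=[-1.1861, -0.4888, 0.2962]  P^-=[0.4289 -0.2466 0.5717; -0.2466 0.6433 -0.4674; 0.5717 -0.4674 1.9613]  S=[0.4128 0.0117; 0.0117 1.1029]  K=[0.7308 -0.1121; -0.1210 0.4796; 0.5169 0.0450]  nu=[0.7722, 0.0080]  x^+=[-0.6227, -0.5784, 0.6957]  P^+=[0.1965 -0.1551 0.4216; -0.1551 0.3850 -0.4682; 0.4216 -0.4682 1.8483]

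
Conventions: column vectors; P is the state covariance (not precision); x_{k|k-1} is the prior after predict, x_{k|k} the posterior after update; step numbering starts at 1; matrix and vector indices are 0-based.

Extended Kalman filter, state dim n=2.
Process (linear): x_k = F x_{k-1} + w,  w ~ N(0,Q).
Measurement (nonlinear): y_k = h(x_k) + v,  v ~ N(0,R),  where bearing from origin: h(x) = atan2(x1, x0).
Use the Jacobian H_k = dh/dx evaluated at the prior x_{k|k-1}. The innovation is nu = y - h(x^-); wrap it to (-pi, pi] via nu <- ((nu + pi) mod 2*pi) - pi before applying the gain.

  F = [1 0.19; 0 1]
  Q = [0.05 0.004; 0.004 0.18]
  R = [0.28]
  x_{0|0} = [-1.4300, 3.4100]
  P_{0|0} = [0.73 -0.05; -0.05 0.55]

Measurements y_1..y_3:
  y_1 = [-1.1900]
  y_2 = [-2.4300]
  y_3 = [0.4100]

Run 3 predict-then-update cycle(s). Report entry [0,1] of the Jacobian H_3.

H_jac[0,1] = 0.0706

step 1: x^-=[-0.7821, 3.4100]  P^-=[0.7809 0.0585; 0.0585 0.7300]  H_jac=[-0.2786 -0.0639]  S=[0.3457]  K=[-0.6402; -0.1821]  nu=[-2.9863]  x^+=[1.1296, 3.9538]  P^+=[0.6392 0.0182; 0.0182 0.7185]
step 2: x^-=[1.8808, 3.9538]  P^-=[0.7221 0.1587; 0.1587 0.8985]  H_jac=[-0.2063 0.0981]  S=[0.3129]  K=[-0.4261; 0.1771]  nu=[2.7264]  x^+=[0.7190, 4.4366]  P^+=[0.6652 0.1823; 0.1823 0.8887]
step 3: x^-=[1.5620, 4.4366]  P^-=[0.8166 0.3552; 0.3552 1.0687]  H_jac=[-0.2005 0.0706]  S=[0.3081]  K=[-0.4501; 0.0137]  nu=[-0.8223]  x^+=[1.9321, 4.4253]  P^+=[0.7542 0.3571; 0.3571 1.0687]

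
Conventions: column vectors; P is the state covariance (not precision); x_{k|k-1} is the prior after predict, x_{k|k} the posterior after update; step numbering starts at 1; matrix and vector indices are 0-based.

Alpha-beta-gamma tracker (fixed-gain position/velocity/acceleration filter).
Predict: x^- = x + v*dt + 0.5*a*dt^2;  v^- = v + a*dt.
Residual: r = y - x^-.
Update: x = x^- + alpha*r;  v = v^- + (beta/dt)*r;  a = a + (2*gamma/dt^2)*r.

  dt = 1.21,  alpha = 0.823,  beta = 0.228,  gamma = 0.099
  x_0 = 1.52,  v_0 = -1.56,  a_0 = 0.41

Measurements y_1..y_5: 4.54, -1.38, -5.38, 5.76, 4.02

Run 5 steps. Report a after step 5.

a_post = 0.8719

step 1: x_pred=-0.0675  r=4.6075  x^+=3.7245  v^+=-0.1957  a^+=1.0331
step 2: x_pred=4.2439  r=-5.6239  x^+=-0.3846  v^+=-0.0054  a^+=0.2725
step 3: x_pred=-0.1916  r=-5.1884  x^+=-4.4616  v^+=-0.6533  a^+=-0.4291
step 4: x_pred=-5.5663  r=11.3263  x^+=3.7553  v^+=0.9617  a^+=1.1026
step 5: x_pred=5.7260  r=-1.7060  x^+=4.3220  v^+=1.9744  a^+=0.8719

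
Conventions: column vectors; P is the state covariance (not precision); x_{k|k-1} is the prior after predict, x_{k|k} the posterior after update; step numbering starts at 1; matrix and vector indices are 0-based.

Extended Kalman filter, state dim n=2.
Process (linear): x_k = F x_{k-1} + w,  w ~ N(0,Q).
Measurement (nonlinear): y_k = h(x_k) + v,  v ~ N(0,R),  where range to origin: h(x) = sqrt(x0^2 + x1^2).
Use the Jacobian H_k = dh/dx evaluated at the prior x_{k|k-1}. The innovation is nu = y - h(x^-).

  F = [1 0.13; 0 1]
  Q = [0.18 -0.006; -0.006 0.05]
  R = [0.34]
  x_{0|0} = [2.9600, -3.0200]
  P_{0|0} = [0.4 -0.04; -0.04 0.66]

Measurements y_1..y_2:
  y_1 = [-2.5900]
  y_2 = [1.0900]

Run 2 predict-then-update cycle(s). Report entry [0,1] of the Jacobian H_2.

step 1: x^-=[2.5674, -3.0200]  P^-=[0.5808 0.0398; 0.0398 0.7100]  H_jac=[0.6477 -0.7619]  S=[0.9565]  K=[0.3616; -0.5386]  nu=[-6.5538]  x^+=[0.1978, 0.5098]  P^+=[0.4557 0.2261; 0.2261 0.4325]
step 2: x^-=[0.2640, 0.5098]  P^-=[0.7018 0.2763; 0.2763 0.4825]  H_jac=[0.4599 0.8880]  S=[1.0946]  K=[0.5190; 0.5075]  nu=[0.5158]  x^+=[0.5318, 0.7717]  P^+=[0.4070 -0.0120; -0.0120 0.2006]

H_jac[0,1] = 0.8880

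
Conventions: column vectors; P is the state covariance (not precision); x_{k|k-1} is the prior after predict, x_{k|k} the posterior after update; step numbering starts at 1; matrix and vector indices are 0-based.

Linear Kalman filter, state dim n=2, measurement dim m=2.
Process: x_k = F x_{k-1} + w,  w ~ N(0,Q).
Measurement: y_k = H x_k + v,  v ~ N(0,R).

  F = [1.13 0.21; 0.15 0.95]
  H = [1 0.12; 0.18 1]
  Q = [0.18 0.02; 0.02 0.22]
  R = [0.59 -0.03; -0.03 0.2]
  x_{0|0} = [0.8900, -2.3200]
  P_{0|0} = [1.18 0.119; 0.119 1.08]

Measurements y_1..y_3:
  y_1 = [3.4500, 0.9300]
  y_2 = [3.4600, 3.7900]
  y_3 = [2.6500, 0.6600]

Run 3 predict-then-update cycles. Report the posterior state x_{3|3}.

x_post = [3.2175, 0.9598]

step 1: x^-=[0.5185, -2.0705]  P^-=[1.7908 0.5670; 0.5670 1.2552]  S=[2.5350 1.0222; 1.0222 1.7173]  K=[0.6901 0.1071; -0.0469 0.8182]  nu=[3.1800, 2.9072]  x^+=[3.0243, 0.1592]  P^+=[0.4128 -0.0736; -0.0736 0.1783]
step 2: x^-=[3.4509, 0.6049]  P^-=[0.6800 0.0442; 0.0442 0.3692]  S=[1.2860 0.1819; 0.1819 0.6072]  K=[0.5160 0.1199; -0.0199 0.6272]  nu=[-0.0635, 2.5640]  x^+=[3.7255, 2.2142]  P^+=[0.3064 -0.0467; -0.0467 0.1344]
step 3: x^-=[4.6748, 2.6623]  P^-=[0.5551 0.0472; 0.0472 0.3349]  S=[1.1612 0.1583; 0.1583 0.5699]  K=[0.4653 0.1289; -0.0072 0.6046]  nu=[-2.3442, -2.8437]  x^+=[3.2175, 0.9598]  P^+=[0.2752 -0.0377; -0.0377 0.1279]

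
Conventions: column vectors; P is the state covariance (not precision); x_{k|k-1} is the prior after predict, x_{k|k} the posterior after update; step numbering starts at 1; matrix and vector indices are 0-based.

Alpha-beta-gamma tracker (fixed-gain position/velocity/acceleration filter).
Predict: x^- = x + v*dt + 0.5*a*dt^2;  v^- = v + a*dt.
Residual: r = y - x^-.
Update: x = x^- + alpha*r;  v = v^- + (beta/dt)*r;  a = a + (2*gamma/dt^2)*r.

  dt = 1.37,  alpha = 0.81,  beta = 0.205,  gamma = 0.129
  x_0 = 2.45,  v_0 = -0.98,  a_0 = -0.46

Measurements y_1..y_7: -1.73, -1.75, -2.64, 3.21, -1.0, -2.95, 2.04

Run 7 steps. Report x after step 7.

step 1: x_pred=0.6757  r=-2.4057  x^+=-1.2729  v^+=-1.9702  a^+=-0.7907
step 2: x_pred=-4.7141  r=2.9641  x^+=-2.3132  v^+=-2.6099  a^+=-0.3832
step 3: x_pred=-6.2484  r=3.6084  x^+=-3.3256  v^+=-2.5950  a^+=0.1128
step 4: x_pred=-6.7749  r=9.9849  x^+=1.3129  v^+=-0.9464  a^+=1.4853
step 5: x_pred=1.4102  r=-2.4102  x^+=-0.5421  v^+=0.7278  a^+=1.1540
step 6: x_pred=1.5380  r=-4.4880  x^+=-2.0973  v^+=1.6372  a^+=0.5371
step 7: x_pred=0.6497  r=1.3903  x^+=1.7758  v^+=2.5810  a^+=0.7282

x_post = 1.7758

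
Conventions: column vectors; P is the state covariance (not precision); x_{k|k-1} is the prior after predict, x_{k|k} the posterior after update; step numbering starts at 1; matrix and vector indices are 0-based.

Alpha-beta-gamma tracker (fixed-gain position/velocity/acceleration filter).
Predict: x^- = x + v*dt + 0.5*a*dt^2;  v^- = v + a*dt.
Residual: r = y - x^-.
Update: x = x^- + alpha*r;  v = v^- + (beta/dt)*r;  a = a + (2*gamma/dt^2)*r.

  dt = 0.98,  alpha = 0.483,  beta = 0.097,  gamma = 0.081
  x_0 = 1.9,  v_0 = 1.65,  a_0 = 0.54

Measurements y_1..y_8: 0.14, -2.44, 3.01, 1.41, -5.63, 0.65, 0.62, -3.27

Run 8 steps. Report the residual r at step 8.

step 1: x_pred=3.7763  r=-3.6363  x^+=2.0200  v^+=1.8193  a^+=-0.0734
step 2: x_pred=3.7676  r=-6.2076  x^+=0.7693  v^+=1.1329  a^+=-1.1205
step 3: x_pred=1.3416  r=1.6684  x^+=2.1474  v^+=0.2000  a^+=-0.8390
step 4: x_pred=1.9405  r=-0.5305  x^+=1.6843  v^+=-0.6748  a^+=-0.9285
step 5: x_pred=0.5771  r=-6.2071  x^+=-2.4209  v^+=-2.1991  a^+=-1.9756
step 6: x_pred=-5.5247  r=6.1747  x^+=-2.5423  v^+=-3.5240  a^+=-0.9340
step 7: x_pred=-6.4443  r=7.0643  x^+=-3.0323  v^+=-3.7401  a^+=0.2576
step 8: x_pred=-6.5738  r=3.3038  x^+=-4.9781  v^+=-3.1606  a^+=0.8149

resid = 3.3038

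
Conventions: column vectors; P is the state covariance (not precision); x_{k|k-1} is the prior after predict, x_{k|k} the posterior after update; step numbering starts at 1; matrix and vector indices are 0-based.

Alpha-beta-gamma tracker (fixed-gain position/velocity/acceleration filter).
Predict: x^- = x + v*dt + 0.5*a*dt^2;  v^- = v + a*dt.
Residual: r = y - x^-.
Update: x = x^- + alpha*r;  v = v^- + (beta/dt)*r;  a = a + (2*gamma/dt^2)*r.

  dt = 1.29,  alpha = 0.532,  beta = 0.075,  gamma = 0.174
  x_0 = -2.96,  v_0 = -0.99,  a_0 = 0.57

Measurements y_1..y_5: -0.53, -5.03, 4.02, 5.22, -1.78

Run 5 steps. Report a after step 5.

step 1: x_pred=-3.7628  r=3.2328  x^+=-2.0430  v^+=-0.0667  a^+=1.2461
step 2: x_pred=-1.0923  r=-3.9377  x^+=-3.1871  v^+=1.3117  a^+=0.4226
step 3: x_pred=-1.1434  r=5.1634  x^+=1.6035  v^+=2.1571  a^+=1.5024
step 4: x_pred=5.6362  r=-0.4162  x^+=5.4148  v^+=4.0709  a^+=1.4153
step 5: x_pred=11.8439  r=-13.6239  x^+=4.5960  v^+=5.1046  a^+=-1.4337

a_post = -1.4337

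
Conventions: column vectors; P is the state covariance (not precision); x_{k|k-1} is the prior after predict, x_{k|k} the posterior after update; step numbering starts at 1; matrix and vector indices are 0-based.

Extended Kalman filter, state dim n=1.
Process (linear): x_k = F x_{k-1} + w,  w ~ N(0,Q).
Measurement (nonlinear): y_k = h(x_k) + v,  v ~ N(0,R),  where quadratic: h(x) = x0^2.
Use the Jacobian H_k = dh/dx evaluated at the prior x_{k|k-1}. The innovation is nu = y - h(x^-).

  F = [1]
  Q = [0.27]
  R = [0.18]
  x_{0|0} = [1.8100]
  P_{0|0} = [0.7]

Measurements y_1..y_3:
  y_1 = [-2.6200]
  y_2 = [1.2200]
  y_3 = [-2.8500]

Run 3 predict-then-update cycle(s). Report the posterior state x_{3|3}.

step 1: x^-=[1.8100]  P^-=[0.9700]  H_jac=[3.6200]  S=[12.8913]  K=[0.2724]  nu=[-5.8961]  x^+=[0.2040]  P^+=[0.0135]
step 2: x^-=[0.2040]  P^-=[0.2835]  H_jac=[0.4080]  S=[0.2272]  K=[0.5092]  nu=[1.1784]  x^+=[0.8040]  P^+=[0.2246]
step 3: x^-=[0.8040]  P^-=[0.4946]  H_jac=[1.6079]  S=[1.4589]  K=[0.5452]  nu=[-3.4964]  x^+=[-1.1022]  P^+=[0.0610]

x_post = [-1.1022]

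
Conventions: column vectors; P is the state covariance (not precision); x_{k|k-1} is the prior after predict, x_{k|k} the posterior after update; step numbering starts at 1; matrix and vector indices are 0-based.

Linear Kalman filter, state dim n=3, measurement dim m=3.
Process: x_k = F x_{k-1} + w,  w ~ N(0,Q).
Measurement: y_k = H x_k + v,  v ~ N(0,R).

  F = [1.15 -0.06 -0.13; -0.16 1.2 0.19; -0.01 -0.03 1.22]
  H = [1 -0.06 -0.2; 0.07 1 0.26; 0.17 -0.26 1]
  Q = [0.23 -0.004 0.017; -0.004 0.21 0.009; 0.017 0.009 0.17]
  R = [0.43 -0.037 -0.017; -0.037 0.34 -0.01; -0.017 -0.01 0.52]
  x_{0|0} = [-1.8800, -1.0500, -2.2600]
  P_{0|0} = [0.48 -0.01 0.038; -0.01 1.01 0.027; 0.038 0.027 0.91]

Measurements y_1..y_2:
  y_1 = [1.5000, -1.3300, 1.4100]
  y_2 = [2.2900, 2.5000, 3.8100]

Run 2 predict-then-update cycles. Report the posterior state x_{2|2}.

step 1: x^-=[-1.8052, -1.3886, -2.7069]  P^-=[0.8743 -0.1968 -0.0792; -0.1968 1.7234 0.2163; -0.0792 0.2163 1.5225]  S=[1.4318 -0.4205 -0.1710; -0.4205 2.2526 0.1109; -0.1710 0.1109 2.0623]  K=[0.6571 0.0479 0.1104; -0.0295 0.7869 -0.1734; -0.1337 0.2107 0.6820]  nu=[2.6805, 0.8888, 4.0627]  x^+=[0.4474, -1.4727, -0.1069]  P^+=[0.2757 -0.0264 -0.0080; -0.0264 0.2777 -0.0209; -0.0080 -0.0209 0.3508]
step 2: x^-=[0.6167, -1.8592, -0.0907]  P^-=[0.6073 -0.1185 -0.0502; -0.1185 0.6306 0.0521; -0.0502 0.0521 0.6941]  S=[1.1029 -0.2099 -0.0596; -0.2099 1.0292 0.0386; -0.0596 0.0386 1.2406]  K=[0.5766 0.0276 0.0945; -0.0411 0.6142 -0.1275; -0.1112 0.1800 0.5307]  nu=[1.5436, 4.3396, 3.3125]  x^+=[1.9394, 0.3206, 2.2765]  P^+=[0.2418 -0.0274 -0.0092; -0.0274 0.2164 -0.0108; -0.0092 -0.0108 0.2748]

x_post = [1.9394, 0.3206, 2.2765]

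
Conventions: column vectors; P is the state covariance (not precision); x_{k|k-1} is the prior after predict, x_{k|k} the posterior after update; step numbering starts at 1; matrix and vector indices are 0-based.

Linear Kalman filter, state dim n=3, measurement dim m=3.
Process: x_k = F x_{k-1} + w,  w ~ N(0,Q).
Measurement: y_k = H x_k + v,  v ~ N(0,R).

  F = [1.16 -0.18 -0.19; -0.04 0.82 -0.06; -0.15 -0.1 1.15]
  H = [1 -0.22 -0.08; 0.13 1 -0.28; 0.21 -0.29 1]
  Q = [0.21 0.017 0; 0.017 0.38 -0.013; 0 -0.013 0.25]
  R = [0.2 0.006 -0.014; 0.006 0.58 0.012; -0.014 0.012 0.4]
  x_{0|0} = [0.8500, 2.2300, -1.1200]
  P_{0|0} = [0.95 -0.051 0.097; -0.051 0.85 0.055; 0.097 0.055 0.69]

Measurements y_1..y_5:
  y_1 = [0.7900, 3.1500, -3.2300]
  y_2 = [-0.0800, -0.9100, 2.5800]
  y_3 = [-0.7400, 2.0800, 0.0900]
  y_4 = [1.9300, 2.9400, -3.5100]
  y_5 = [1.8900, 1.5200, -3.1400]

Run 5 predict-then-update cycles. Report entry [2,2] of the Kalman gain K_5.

step 1: x^-=[0.7974, 1.8618, -1.6385]  P^-=[1.5231 -0.2075 -0.1744; -0.2075 0.9539 -0.0699; -0.1744 -0.0699 1.1448]  S=[1.8933 -0.1299 0.1872; -0.1299 1.6473 -0.6674; 0.1872 -0.6674 1.6847]  K=[0.8366 0.1210 0.0770; -0.1799 0.5654 0.0124; -0.2003 0.0164 0.6985]  nu=[0.2711, 0.7258, -1.2190]  x^+=[1.0181, 2.2083, -2.5324]  P^+=[0.1784 0.0525 -0.0017; 0.0525 0.3495 0.1046; -0.0017 0.1046 0.3131]
step 2: x^-=[1.2647, 1.9220, -3.2858]  P^-=[0.4586 -0.0041 -0.1198; -0.0041 0.6027 0.0309; -0.1198 0.0309 0.6497]  S=[0.7140 -0.0221 -0.0537; -0.0221 1.2317 -0.3080; -0.0537 -0.3080 1.0529]  K=[0.6630 0.0943 0.0402; -0.1806 0.4768 -0.0072; -0.2066 0.0050 0.5756]  nu=[-1.1847, -3.9165, 6.1576]  x^+=[0.3576, 0.2243, 0.4837]  P^+=[0.1401 0.0380 -0.0105; 0.0380 0.2935 0.0825; -0.0105 0.0825 0.2593]
step 3: x^-=[0.2825, 0.1406, 0.4802]  P^-=[0.4118 -0.0047 -0.1089; -0.0047 0.5679 0.0200; -0.1089 0.0200 0.5848]  S=[0.6632 -0.0257 -0.0475; -0.0257 1.1961 -0.2921; -0.0475 -0.2921 0.9939]  K=[0.6416 0.0887 0.0356; -0.1815 0.4608 -0.0198; -0.2021 -0.0022 0.5492]  nu=[-0.9532, 2.0372, -0.4088]  x^+=[-0.1628, 1.2604, 0.4439]  P^+=[0.1351 0.0348 -0.0120; 0.0348 0.2823 0.0747; -0.0120 0.0747 0.2467]
step 4: x^-=[-0.5001, 1.0134, 0.4089]  P^-=[0.4056 -0.0048 -0.1058; -0.0048 0.5613 0.0148; -0.1058 0.0148 0.5701]  S=[0.6560 -0.0262 -0.0439; -0.0262 1.1909 -0.2916; -0.0439 -0.2916 0.9827]  K=[0.6387 0.0877 0.0351; -0.1807 0.4574 -0.0239; -0.1996 -0.0046 0.5428]  nu=[2.6857, 2.1061, -3.5200]  x^+=[1.2767, 1.5755, -2.0475]  P^+=[0.1343 0.0343 -0.0121; 0.0343 0.2798 0.0724; -0.0121 0.0724 0.2434]
step 5: x^-=[1.5864, 1.3637, -2.7037]  P^-=[0.4046 -0.0046 -0.1047; -0.0046 0.5598 0.0131; -0.1047 0.0131 0.5663]  S=[0.6546 -0.0262 -0.0426; -0.0262 1.1901 -0.2919; -0.0426 -0.2919 0.9802]  K=[0.6383 0.0876 0.0350; -0.1802 0.4567 -0.0250; -0.1986 -0.0053 0.5412]  nu=[0.3873, -0.8070, -0.3739]  x^+=[1.7498, 0.9348, -2.9788]  P^+=[0.1342 0.0342 -0.0121; 0.0342 0.2791 0.0718; -0.0121 0.0718 0.2426]

K[2,2] = 0.5412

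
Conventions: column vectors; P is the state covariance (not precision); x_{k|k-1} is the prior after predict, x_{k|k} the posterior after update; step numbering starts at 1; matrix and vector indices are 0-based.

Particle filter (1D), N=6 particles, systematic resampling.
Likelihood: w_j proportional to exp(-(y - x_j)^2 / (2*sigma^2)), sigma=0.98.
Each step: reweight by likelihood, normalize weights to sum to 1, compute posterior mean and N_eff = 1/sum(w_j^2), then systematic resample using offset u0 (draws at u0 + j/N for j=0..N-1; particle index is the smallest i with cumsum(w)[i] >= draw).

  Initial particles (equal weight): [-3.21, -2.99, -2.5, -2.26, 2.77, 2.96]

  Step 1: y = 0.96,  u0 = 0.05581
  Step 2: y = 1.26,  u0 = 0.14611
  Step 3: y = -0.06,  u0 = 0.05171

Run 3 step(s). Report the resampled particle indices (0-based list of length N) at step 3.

resampled_idx = [0, 1, 1, 2, 3, 4]

step 1: w=[0.0004, 0.0009, 0.0063, 0.0145, 0.5800, 0.3979]  mean=2.7322  Neff=2.0201  idx=[4, 4, 4, 4, 5, 5]
step 2: w=[0.1833, 0.1833, 0.1833, 0.1833, 0.1334, 0.1334]  mean=2.8207  Neff=5.8830  idx=[0, 1, 2, 3, 4, 5]
step 3: w=[0.1953, 0.1953, 0.1953, 0.1953, 0.1095, 0.1095]  mean=2.8116  Neff=5.6664  idx=[0, 1, 1, 2, 3, 4]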